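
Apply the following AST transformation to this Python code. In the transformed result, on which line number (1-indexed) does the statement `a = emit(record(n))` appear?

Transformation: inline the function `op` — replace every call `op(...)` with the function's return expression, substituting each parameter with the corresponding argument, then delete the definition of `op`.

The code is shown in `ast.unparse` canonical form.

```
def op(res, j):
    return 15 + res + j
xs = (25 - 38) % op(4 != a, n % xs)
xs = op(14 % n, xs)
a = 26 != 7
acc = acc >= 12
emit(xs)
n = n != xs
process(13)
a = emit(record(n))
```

Transformed code:
xs = (25 - 38) % (15 + (4 != a) + n % xs)
xs = 15 + 14 % n + xs
a = 26 != 7
acc = acc >= 12
emit(xs)
n = n != xs
process(13)
a = emit(record(n))

8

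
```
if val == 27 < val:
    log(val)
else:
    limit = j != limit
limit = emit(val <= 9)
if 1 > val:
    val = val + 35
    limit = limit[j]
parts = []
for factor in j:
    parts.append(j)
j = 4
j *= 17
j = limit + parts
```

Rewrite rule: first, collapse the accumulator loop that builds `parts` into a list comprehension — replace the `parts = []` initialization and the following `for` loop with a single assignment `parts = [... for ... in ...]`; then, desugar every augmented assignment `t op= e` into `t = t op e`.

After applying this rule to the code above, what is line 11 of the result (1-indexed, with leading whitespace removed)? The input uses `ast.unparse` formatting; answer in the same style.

j = j * 17

Transformed code:
if val == 27 < val:
    log(val)
else:
    limit = j != limit
limit = emit(val <= 9)
if 1 > val:
    val = val + 35
    limit = limit[j]
parts = [j for factor in j]
j = 4
j = j * 17
j = limit + parts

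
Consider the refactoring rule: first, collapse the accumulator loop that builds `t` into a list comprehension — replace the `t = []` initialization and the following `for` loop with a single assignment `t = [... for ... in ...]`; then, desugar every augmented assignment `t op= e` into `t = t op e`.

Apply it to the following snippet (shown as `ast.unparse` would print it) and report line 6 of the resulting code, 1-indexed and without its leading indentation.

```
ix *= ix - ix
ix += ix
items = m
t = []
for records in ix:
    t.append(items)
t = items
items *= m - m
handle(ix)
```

items = items * (m - m)

Transformed code:
ix = ix * (ix - ix)
ix = ix + ix
items = m
t = [items for records in ix]
t = items
items = items * (m - m)
handle(ix)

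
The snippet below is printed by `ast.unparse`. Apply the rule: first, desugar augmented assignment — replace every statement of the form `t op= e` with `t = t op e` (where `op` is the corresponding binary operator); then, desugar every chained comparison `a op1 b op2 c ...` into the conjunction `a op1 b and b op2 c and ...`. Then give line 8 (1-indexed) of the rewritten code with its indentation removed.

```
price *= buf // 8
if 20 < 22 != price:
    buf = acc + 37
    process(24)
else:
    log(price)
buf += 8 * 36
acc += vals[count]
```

acc = acc + vals[count]

Transformed code:
price = price * (buf // 8)
if 20 < 22 and 22 != price:
    buf = acc + 37
    process(24)
else:
    log(price)
buf = buf + 8 * 36
acc = acc + vals[count]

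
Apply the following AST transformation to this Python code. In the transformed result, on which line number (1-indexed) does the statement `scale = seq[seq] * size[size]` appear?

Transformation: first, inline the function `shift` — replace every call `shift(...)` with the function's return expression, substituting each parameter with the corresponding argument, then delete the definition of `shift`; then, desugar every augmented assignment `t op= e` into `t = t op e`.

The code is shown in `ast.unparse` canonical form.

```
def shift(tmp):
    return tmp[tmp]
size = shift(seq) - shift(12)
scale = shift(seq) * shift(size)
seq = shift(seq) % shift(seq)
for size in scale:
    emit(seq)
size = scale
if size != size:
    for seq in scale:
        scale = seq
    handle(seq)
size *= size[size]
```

2

Transformed code:
size = seq[seq] - 12[12]
scale = seq[seq] * size[size]
seq = seq[seq] % seq[seq]
for size in scale:
    emit(seq)
size = scale
if size != size:
    for seq in scale:
        scale = seq
    handle(seq)
size = size * size[size]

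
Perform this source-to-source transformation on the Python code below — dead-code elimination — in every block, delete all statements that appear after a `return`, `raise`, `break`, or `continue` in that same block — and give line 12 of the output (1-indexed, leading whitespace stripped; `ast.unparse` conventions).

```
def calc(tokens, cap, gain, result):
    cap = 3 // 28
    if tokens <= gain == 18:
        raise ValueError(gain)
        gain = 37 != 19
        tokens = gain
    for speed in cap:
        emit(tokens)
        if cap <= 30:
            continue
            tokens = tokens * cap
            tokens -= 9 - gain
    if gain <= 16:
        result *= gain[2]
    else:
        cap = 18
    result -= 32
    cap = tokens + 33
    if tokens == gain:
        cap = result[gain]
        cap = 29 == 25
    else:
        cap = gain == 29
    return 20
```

cap = 18

Transformed code:
def calc(tokens, cap, gain, result):
    cap = 3 // 28
    if tokens <= gain == 18:
        raise ValueError(gain)
    for speed in cap:
        emit(tokens)
        if cap <= 30:
            continue
    if gain <= 16:
        result *= gain[2]
    else:
        cap = 18
    result -= 32
    cap = tokens + 33
    if tokens == gain:
        cap = result[gain]
        cap = 29 == 25
    else:
        cap = gain == 29
    return 20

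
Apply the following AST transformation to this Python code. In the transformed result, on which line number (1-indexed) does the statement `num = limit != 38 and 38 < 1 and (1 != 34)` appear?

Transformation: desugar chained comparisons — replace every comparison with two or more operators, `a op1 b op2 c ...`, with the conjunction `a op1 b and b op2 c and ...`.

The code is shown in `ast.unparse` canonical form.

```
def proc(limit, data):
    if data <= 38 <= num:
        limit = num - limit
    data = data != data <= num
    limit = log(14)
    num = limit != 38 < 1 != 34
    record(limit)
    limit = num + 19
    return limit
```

Transformed code:
def proc(limit, data):
    if data <= 38 and 38 <= num:
        limit = num - limit
    data = data != data and data <= num
    limit = log(14)
    num = limit != 38 and 38 < 1 and (1 != 34)
    record(limit)
    limit = num + 19
    return limit

6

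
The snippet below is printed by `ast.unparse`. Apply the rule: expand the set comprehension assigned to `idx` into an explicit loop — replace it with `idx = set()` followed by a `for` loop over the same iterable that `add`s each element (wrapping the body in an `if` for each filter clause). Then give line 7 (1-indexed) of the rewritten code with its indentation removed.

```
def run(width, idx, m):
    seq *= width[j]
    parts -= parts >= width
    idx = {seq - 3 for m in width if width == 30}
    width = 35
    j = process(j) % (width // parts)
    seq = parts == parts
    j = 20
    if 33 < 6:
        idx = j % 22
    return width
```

Transformed code:
def run(width, idx, m):
    seq *= width[j]
    parts -= parts >= width
    idx = set()
    for m in width:
        if width == 30:
            idx.add(seq - 3)
    width = 35
    j = process(j) % (width // parts)
    seq = parts == parts
    j = 20
    if 33 < 6:
        idx = j % 22
    return width

idx.add(seq - 3)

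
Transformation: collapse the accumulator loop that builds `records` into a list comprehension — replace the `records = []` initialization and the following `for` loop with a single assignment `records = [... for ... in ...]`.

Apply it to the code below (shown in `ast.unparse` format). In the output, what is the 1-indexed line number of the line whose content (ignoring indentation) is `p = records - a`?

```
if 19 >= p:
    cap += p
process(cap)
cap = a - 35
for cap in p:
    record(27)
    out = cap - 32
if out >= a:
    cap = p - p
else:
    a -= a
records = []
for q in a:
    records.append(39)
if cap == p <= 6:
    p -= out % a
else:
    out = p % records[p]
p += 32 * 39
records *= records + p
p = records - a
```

Transformed code:
if 19 >= p:
    cap += p
process(cap)
cap = a - 35
for cap in p:
    record(27)
    out = cap - 32
if out >= a:
    cap = p - p
else:
    a -= a
records = [39 for q in a]
if cap == p <= 6:
    p -= out % a
else:
    out = p % records[p]
p += 32 * 39
records *= records + p
p = records - a

19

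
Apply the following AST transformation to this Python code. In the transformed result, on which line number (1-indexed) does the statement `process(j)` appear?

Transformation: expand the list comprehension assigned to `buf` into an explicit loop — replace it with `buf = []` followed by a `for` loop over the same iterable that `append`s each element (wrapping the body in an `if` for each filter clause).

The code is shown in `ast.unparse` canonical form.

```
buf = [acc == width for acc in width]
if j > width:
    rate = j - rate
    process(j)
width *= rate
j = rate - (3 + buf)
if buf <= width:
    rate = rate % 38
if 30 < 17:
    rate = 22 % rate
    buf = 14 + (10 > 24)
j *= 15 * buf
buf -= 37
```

Transformed code:
buf = []
for acc in width:
    buf.append(acc == width)
if j > width:
    rate = j - rate
    process(j)
width *= rate
j = rate - (3 + buf)
if buf <= width:
    rate = rate % 38
if 30 < 17:
    rate = 22 % rate
    buf = 14 + (10 > 24)
j *= 15 * buf
buf -= 37

6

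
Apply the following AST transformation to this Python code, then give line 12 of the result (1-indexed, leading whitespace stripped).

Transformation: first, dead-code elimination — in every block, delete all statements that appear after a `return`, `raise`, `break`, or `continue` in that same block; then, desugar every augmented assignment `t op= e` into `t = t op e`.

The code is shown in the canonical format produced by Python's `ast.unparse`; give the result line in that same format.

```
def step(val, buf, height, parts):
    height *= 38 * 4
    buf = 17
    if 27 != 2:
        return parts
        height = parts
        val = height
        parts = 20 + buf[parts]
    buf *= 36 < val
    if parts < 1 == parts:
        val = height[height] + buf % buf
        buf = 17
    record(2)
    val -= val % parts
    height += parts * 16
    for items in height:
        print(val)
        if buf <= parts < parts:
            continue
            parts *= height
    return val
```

height = height + parts * 16

Transformed code:
def step(val, buf, height, parts):
    height = height * (38 * 4)
    buf = 17
    if 27 != 2:
        return parts
    buf = buf * (36 < val)
    if parts < 1 == parts:
        val = height[height] + buf % buf
        buf = 17
    record(2)
    val = val - val % parts
    height = height + parts * 16
    for items in height:
        print(val)
        if buf <= parts < parts:
            continue
    return val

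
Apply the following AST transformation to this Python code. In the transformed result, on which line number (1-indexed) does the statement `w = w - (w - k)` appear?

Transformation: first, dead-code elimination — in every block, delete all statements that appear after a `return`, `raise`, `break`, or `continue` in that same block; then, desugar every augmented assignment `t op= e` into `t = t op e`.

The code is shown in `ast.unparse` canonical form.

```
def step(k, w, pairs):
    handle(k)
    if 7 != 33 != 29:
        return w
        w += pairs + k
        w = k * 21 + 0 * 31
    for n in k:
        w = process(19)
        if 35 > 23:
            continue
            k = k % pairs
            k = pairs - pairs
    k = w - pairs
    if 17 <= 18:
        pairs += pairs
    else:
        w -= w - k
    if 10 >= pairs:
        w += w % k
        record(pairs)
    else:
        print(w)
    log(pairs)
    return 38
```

13

Transformed code:
def step(k, w, pairs):
    handle(k)
    if 7 != 33 != 29:
        return w
    for n in k:
        w = process(19)
        if 35 > 23:
            continue
    k = w - pairs
    if 17 <= 18:
        pairs = pairs + pairs
    else:
        w = w - (w - k)
    if 10 >= pairs:
        w = w + w % k
        record(pairs)
    else:
        print(w)
    log(pairs)
    return 38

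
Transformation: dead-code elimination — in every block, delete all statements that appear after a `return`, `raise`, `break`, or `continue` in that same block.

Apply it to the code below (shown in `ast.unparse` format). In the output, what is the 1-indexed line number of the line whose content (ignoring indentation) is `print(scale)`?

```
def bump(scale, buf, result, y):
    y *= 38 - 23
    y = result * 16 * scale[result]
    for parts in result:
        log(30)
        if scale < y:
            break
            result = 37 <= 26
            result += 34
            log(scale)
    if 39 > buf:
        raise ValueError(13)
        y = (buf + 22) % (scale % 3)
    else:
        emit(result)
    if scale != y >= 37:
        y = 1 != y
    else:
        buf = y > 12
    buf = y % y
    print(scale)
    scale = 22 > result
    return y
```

17

Transformed code:
def bump(scale, buf, result, y):
    y *= 38 - 23
    y = result * 16 * scale[result]
    for parts in result:
        log(30)
        if scale < y:
            break
    if 39 > buf:
        raise ValueError(13)
    else:
        emit(result)
    if scale != y >= 37:
        y = 1 != y
    else:
        buf = y > 12
    buf = y % y
    print(scale)
    scale = 22 > result
    return y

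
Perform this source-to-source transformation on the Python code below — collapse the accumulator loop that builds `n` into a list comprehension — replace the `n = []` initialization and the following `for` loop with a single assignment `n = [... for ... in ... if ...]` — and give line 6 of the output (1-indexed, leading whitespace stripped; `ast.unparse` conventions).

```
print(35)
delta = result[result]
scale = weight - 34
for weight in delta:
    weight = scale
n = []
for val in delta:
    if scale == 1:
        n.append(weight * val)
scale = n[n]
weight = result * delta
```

Transformed code:
print(35)
delta = result[result]
scale = weight - 34
for weight in delta:
    weight = scale
n = [weight * val for val in delta if scale == 1]
scale = n[n]
weight = result * delta

n = [weight * val for val in delta if scale == 1]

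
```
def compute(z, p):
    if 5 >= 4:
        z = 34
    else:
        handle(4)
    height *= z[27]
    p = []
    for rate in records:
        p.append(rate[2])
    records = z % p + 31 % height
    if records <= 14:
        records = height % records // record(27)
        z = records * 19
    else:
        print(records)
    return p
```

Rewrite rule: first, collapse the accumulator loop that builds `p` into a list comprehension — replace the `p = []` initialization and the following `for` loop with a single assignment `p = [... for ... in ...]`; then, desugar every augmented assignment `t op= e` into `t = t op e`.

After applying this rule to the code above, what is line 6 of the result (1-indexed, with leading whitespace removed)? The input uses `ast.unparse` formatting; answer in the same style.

height = height * z[27]

Transformed code:
def compute(z, p):
    if 5 >= 4:
        z = 34
    else:
        handle(4)
    height = height * z[27]
    p = [rate[2] for rate in records]
    records = z % p + 31 % height
    if records <= 14:
        records = height % records // record(27)
        z = records * 19
    else:
        print(records)
    return p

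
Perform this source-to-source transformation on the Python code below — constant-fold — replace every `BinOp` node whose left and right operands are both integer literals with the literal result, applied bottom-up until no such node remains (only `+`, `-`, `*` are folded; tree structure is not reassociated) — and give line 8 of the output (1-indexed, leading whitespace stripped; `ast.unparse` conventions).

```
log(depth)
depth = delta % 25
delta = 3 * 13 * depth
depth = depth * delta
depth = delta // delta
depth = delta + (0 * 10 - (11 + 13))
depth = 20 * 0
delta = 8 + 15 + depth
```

delta = 23 + depth

Transformed code:
log(depth)
depth = delta % 25
delta = 39 * depth
depth = depth * delta
depth = delta // delta
depth = delta + -24
depth = 0
delta = 23 + depth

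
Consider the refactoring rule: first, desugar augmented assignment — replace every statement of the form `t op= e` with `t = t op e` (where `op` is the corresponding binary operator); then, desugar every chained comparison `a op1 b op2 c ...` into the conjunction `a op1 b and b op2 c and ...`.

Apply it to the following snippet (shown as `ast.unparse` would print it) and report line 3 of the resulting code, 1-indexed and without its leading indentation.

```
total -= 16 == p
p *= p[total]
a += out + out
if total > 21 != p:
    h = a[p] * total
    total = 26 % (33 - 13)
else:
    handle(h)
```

Transformed code:
total = total - (16 == p)
p = p * p[total]
a = a + (out + out)
if total > 21 and 21 != p:
    h = a[p] * total
    total = 26 % (33 - 13)
else:
    handle(h)

a = a + (out + out)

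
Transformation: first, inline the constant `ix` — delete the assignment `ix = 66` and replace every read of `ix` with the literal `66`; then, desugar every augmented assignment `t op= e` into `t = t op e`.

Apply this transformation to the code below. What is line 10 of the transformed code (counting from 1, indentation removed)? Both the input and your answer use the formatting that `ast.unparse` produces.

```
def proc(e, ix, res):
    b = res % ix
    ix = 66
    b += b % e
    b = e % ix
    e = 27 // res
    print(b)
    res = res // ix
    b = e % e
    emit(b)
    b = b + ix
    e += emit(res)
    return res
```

b = b + 66

Transformed code:
def proc(e, ix, res):
    b = res % 66
    b = b + b % e
    b = e % 66
    e = 27 // res
    print(b)
    res = res // 66
    b = e % e
    emit(b)
    b = b + 66
    e = e + emit(res)
    return res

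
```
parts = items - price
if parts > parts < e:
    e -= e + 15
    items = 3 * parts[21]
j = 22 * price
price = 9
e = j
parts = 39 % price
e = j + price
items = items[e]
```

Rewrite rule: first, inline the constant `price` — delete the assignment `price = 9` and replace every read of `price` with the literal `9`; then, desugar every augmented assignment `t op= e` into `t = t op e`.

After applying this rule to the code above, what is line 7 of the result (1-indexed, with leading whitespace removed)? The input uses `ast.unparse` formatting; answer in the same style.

Transformed code:
parts = items - 9
if parts > parts < e:
    e = e - (e + 15)
    items = 3 * parts[21]
j = 22 * 9
e = j
parts = 39 % 9
e = j + 9
items = items[e]

parts = 39 % 9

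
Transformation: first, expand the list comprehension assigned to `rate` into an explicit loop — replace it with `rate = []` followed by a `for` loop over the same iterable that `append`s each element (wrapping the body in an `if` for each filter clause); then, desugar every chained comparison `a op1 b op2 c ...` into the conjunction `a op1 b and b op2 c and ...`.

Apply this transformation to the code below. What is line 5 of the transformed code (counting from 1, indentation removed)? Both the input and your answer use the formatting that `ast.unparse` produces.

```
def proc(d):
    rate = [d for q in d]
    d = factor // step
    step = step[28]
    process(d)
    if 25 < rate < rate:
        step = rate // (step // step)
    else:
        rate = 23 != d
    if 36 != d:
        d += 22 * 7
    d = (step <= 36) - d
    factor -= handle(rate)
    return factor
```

d = factor // step

Transformed code:
def proc(d):
    rate = []
    for q in d:
        rate.append(d)
    d = factor // step
    step = step[28]
    process(d)
    if 25 < rate and rate < rate:
        step = rate // (step // step)
    else:
        rate = 23 != d
    if 36 != d:
        d += 22 * 7
    d = (step <= 36) - d
    factor -= handle(rate)
    return factor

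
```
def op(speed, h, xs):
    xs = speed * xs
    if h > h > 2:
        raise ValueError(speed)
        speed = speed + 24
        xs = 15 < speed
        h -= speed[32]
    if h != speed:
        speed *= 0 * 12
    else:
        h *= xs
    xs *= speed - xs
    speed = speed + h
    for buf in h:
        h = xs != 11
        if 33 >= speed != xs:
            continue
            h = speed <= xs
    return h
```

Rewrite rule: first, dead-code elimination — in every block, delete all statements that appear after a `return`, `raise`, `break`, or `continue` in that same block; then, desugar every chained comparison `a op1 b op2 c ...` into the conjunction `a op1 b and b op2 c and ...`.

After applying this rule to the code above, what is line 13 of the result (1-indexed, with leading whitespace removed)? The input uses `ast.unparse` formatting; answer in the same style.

Transformed code:
def op(speed, h, xs):
    xs = speed * xs
    if h > h and h > 2:
        raise ValueError(speed)
    if h != speed:
        speed *= 0 * 12
    else:
        h *= xs
    xs *= speed - xs
    speed = speed + h
    for buf in h:
        h = xs != 11
        if 33 >= speed and speed != xs:
            continue
    return h

if 33 >= speed and speed != xs:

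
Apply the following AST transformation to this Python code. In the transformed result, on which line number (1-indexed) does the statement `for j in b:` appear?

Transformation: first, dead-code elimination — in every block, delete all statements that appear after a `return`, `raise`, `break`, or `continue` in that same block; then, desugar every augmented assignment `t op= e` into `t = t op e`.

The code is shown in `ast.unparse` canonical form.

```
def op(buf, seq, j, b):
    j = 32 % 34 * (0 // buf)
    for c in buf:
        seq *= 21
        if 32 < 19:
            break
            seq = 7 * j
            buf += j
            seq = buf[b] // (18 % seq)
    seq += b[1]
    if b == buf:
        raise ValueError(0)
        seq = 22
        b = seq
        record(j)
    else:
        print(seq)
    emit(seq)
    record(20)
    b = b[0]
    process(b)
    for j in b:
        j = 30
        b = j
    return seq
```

Transformed code:
def op(buf, seq, j, b):
    j = 32 % 34 * (0 // buf)
    for c in buf:
        seq = seq * 21
        if 32 < 19:
            break
    seq = seq + b[1]
    if b == buf:
        raise ValueError(0)
    else:
        print(seq)
    emit(seq)
    record(20)
    b = b[0]
    process(b)
    for j in b:
        j = 30
        b = j
    return seq

16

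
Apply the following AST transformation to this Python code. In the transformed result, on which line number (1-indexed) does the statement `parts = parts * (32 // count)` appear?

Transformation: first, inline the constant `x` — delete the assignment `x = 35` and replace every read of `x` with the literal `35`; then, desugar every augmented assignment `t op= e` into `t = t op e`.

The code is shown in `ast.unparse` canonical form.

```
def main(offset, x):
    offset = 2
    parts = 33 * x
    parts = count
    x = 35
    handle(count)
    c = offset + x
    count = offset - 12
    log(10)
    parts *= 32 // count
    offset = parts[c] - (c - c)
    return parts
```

9

Transformed code:
def main(offset, x):
    offset = 2
    parts = 33 * 35
    parts = count
    handle(count)
    c = offset + 35
    count = offset - 12
    log(10)
    parts = parts * (32 // count)
    offset = parts[c] - (c - c)
    return parts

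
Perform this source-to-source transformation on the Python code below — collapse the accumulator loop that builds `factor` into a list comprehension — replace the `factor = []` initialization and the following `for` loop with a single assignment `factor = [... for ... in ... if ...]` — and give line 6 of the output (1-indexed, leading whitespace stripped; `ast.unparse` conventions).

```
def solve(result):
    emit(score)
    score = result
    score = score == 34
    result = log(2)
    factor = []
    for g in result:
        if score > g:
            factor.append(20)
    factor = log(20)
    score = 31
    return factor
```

Transformed code:
def solve(result):
    emit(score)
    score = result
    score = score == 34
    result = log(2)
    factor = [20 for g in result if score > g]
    factor = log(20)
    score = 31
    return factor

factor = [20 for g in result if score > g]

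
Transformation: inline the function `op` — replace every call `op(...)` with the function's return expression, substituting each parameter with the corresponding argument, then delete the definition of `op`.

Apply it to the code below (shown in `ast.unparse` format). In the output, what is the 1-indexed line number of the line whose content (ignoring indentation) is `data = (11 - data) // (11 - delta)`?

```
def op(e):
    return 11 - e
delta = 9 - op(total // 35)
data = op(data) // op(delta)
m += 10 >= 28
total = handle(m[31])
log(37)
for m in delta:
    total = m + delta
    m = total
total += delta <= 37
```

Transformed code:
delta = 9 - (11 - total // 35)
data = (11 - data) // (11 - delta)
m += 10 >= 28
total = handle(m[31])
log(37)
for m in delta:
    total = m + delta
    m = total
total += delta <= 37

2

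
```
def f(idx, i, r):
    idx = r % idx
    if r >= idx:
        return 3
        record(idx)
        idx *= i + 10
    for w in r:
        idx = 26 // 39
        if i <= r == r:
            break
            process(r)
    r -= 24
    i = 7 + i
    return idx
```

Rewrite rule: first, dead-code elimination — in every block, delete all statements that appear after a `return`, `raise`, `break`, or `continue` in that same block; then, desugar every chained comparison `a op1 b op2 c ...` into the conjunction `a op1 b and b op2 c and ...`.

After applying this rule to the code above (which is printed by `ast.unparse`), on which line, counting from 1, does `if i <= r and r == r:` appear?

Transformed code:
def f(idx, i, r):
    idx = r % idx
    if r >= idx:
        return 3
    for w in r:
        idx = 26 // 39
        if i <= r and r == r:
            break
    r -= 24
    i = 7 + i
    return idx

7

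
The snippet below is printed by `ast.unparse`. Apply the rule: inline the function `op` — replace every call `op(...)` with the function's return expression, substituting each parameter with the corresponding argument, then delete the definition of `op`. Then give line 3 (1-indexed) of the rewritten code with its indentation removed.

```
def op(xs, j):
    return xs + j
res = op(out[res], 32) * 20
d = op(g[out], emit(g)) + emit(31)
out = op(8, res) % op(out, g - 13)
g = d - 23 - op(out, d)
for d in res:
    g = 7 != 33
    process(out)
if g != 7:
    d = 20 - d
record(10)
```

Transformed code:
res = (out[res] + 32) * 20
d = g[out] + emit(g) + emit(31)
out = (8 + res) % (out + (g - 13))
g = d - 23 - (out + d)
for d in res:
    g = 7 != 33
    process(out)
if g != 7:
    d = 20 - d
record(10)

out = (8 + res) % (out + (g - 13))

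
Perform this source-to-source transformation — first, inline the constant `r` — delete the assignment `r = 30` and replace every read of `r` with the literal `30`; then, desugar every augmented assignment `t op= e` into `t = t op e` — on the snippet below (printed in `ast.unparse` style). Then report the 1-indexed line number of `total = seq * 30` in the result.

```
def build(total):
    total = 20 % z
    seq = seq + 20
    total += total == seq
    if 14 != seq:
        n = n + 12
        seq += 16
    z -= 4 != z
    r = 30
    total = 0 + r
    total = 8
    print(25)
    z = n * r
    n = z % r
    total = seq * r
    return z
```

14

Transformed code:
def build(total):
    total = 20 % z
    seq = seq + 20
    total = total + (total == seq)
    if 14 != seq:
        n = n + 12
        seq = seq + 16
    z = z - (4 != z)
    total = 0 + 30
    total = 8
    print(25)
    z = n * 30
    n = z % 30
    total = seq * 30
    return z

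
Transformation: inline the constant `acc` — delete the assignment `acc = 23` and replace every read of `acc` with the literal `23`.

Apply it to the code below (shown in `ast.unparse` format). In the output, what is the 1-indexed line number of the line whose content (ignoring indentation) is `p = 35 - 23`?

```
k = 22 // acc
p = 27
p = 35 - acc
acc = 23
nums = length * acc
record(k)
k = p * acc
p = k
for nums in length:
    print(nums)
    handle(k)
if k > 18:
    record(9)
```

3

Transformed code:
k = 22 // 23
p = 27
p = 35 - 23
nums = length * 23
record(k)
k = p * 23
p = k
for nums in length:
    print(nums)
    handle(k)
if k > 18:
    record(9)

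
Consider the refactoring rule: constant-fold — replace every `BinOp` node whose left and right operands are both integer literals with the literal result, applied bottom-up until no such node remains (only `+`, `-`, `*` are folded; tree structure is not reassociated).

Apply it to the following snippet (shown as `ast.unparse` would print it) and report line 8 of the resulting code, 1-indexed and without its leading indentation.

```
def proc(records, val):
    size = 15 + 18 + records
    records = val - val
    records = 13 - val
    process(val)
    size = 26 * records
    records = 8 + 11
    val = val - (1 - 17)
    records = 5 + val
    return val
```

Transformed code:
def proc(records, val):
    size = 33 + records
    records = val - val
    records = 13 - val
    process(val)
    size = 26 * records
    records = 19
    val = val - -16
    records = 5 + val
    return val

val = val - -16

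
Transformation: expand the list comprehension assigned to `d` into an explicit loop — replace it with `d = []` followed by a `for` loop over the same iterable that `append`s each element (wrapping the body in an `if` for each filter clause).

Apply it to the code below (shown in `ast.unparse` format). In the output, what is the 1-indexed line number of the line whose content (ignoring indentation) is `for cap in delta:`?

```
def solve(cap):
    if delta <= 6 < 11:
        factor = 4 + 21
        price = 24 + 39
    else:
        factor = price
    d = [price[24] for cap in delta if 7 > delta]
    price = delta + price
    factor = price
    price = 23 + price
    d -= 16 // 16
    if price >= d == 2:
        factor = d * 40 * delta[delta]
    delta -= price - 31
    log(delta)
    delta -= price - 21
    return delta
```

8

Transformed code:
def solve(cap):
    if delta <= 6 < 11:
        factor = 4 + 21
        price = 24 + 39
    else:
        factor = price
    d = []
    for cap in delta:
        if 7 > delta:
            d.append(price[24])
    price = delta + price
    factor = price
    price = 23 + price
    d -= 16 // 16
    if price >= d == 2:
        factor = d * 40 * delta[delta]
    delta -= price - 31
    log(delta)
    delta -= price - 21
    return delta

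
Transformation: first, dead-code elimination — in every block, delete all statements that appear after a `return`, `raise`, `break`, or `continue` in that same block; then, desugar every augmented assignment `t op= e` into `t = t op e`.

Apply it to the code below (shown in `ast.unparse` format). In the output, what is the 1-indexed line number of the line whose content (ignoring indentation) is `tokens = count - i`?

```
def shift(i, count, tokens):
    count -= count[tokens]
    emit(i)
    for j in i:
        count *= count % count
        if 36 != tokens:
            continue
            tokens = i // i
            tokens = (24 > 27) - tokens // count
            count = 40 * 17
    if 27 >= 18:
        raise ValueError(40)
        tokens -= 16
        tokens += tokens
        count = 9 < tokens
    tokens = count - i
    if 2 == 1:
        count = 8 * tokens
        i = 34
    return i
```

10

Transformed code:
def shift(i, count, tokens):
    count = count - count[tokens]
    emit(i)
    for j in i:
        count = count * (count % count)
        if 36 != tokens:
            continue
    if 27 >= 18:
        raise ValueError(40)
    tokens = count - i
    if 2 == 1:
        count = 8 * tokens
        i = 34
    return i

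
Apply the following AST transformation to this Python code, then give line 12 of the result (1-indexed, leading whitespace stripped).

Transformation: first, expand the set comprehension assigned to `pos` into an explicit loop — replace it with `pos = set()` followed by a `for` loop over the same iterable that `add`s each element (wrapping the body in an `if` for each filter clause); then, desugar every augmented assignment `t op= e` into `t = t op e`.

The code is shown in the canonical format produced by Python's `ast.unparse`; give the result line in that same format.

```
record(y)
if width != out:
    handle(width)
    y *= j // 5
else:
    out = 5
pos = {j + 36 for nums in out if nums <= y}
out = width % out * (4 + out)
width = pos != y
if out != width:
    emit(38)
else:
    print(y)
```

Transformed code:
record(y)
if width != out:
    handle(width)
    y = y * (j // 5)
else:
    out = 5
pos = set()
for nums in out:
    if nums <= y:
        pos.add(j + 36)
out = width % out * (4 + out)
width = pos != y
if out != width:
    emit(38)
else:
    print(y)

width = pos != y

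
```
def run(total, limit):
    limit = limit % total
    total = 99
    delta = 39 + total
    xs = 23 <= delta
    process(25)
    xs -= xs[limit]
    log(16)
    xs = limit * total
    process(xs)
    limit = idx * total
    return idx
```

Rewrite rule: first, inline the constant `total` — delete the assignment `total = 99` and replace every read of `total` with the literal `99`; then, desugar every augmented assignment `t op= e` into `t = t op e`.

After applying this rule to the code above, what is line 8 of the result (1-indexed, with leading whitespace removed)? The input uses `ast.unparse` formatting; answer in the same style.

Transformed code:
def run(total, limit):
    limit = limit % 99
    delta = 39 + 99
    xs = 23 <= delta
    process(25)
    xs = xs - xs[limit]
    log(16)
    xs = limit * 99
    process(xs)
    limit = idx * 99
    return idx

xs = limit * 99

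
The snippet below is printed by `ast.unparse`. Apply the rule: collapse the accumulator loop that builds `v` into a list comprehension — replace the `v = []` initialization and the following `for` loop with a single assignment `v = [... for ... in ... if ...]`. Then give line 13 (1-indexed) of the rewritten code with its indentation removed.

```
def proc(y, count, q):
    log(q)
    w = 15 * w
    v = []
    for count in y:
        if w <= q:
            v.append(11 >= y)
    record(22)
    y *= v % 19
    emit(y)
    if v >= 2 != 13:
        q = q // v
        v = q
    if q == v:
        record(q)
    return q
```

Transformed code:
def proc(y, count, q):
    log(q)
    w = 15 * w
    v = [11 >= y for count in y if w <= q]
    record(22)
    y *= v % 19
    emit(y)
    if v >= 2 != 13:
        q = q // v
        v = q
    if q == v:
        record(q)
    return q

return q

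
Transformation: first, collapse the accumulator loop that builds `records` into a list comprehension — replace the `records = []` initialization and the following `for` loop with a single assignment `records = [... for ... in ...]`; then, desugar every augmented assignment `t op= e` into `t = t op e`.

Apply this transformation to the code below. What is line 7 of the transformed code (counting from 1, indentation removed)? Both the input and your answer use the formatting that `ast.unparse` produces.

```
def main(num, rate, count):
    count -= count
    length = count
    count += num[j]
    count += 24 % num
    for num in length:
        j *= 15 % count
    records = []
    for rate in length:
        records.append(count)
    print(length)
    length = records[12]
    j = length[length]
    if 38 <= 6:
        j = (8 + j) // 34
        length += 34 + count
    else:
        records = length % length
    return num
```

Transformed code:
def main(num, rate, count):
    count = count - count
    length = count
    count = count + num[j]
    count = count + 24 % num
    for num in length:
        j = j * (15 % count)
    records = [count for rate in length]
    print(length)
    length = records[12]
    j = length[length]
    if 38 <= 6:
        j = (8 + j) // 34
        length = length + (34 + count)
    else:
        records = length % length
    return num

j = j * (15 % count)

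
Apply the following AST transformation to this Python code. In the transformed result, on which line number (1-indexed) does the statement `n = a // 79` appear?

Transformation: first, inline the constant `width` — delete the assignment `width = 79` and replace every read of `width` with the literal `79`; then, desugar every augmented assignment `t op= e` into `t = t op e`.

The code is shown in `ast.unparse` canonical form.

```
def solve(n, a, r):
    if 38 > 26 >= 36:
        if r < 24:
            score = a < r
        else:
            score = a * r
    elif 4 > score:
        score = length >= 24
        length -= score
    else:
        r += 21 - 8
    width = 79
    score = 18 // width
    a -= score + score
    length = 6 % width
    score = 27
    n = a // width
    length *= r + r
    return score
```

16

Transformed code:
def solve(n, a, r):
    if 38 > 26 >= 36:
        if r < 24:
            score = a < r
        else:
            score = a * r
    elif 4 > score:
        score = length >= 24
        length = length - score
    else:
        r = r + (21 - 8)
    score = 18 // 79
    a = a - (score + score)
    length = 6 % 79
    score = 27
    n = a // 79
    length = length * (r + r)
    return score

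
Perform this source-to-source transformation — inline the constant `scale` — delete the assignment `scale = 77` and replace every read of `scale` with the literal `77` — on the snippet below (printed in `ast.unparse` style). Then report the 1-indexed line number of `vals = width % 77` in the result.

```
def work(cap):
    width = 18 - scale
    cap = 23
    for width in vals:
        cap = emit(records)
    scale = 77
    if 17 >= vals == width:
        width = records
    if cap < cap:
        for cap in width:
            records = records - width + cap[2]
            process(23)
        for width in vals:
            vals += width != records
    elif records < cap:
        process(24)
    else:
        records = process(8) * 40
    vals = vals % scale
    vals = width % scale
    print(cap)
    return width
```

19

Transformed code:
def work(cap):
    width = 18 - 77
    cap = 23
    for width in vals:
        cap = emit(records)
    if 17 >= vals == width:
        width = records
    if cap < cap:
        for cap in width:
            records = records - width + cap[2]
            process(23)
        for width in vals:
            vals += width != records
    elif records < cap:
        process(24)
    else:
        records = process(8) * 40
    vals = vals % 77
    vals = width % 77
    print(cap)
    return width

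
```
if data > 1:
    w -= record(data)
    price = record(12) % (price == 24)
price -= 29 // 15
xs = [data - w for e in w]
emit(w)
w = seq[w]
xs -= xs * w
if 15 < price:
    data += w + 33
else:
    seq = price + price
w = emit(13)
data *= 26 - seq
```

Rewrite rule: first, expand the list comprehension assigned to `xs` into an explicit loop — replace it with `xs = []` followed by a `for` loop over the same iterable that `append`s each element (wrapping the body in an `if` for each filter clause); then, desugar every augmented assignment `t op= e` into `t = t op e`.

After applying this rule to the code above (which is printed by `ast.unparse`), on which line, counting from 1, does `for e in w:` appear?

6

Transformed code:
if data > 1:
    w = w - record(data)
    price = record(12) % (price == 24)
price = price - 29 // 15
xs = []
for e in w:
    xs.append(data - w)
emit(w)
w = seq[w]
xs = xs - xs * w
if 15 < price:
    data = data + (w + 33)
else:
    seq = price + price
w = emit(13)
data = data * (26 - seq)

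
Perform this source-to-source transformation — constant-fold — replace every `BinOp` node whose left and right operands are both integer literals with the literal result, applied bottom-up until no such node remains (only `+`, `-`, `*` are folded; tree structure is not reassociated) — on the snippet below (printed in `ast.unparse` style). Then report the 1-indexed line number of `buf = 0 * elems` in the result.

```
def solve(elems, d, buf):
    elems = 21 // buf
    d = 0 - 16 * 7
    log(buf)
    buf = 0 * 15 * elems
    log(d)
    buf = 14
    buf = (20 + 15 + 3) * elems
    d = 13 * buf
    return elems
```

5

Transformed code:
def solve(elems, d, buf):
    elems = 21 // buf
    d = -112
    log(buf)
    buf = 0 * elems
    log(d)
    buf = 14
    buf = 38 * elems
    d = 13 * buf
    return elems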